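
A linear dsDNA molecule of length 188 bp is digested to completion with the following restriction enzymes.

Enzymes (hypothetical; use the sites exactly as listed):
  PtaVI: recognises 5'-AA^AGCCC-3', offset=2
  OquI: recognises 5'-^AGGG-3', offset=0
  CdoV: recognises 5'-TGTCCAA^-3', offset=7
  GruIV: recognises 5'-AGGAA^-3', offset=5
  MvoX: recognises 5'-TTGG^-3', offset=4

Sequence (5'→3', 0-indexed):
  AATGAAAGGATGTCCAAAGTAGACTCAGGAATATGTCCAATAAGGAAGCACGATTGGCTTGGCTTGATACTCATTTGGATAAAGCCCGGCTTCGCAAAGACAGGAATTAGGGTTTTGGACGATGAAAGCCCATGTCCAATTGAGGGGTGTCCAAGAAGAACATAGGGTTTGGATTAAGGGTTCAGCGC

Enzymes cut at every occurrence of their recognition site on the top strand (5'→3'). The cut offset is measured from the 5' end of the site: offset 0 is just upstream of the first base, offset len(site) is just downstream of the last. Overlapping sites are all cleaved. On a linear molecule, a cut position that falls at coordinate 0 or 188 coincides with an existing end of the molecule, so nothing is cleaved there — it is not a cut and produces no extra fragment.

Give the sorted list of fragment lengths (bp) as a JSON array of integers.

Per-enzyme occurrences:
  PtaVI (AAAGCCC, off=2): starts [80, 124] → cuts [82, 126]
  OquI (AGGG, off=0): starts [108, 142, 163, 176] → cuts [108, 142, 163, 176]
  CdoV (TGTCCAA, off=7): starts [10, 33, 132, 147] → cuts [17, 40, 139, 154]
  GruIV (AGGAA, off=5): starts [26, 42, 101] → cuts [31, 47, 106]
  MvoX (TTGG, off=4): starts [53, 58, 74, 114, 168] → cuts [57, 62, 78, 118, 172]

All cut coordinates (distinct, sorted): [17, 31, 40, 47, 57, 62, 78, 82, 106, 108, 118, 126, 139, 142, 154, 163, 172, 176]

Fragment lengths:
  [0,17): 17 bp
  [17,31): 14 bp
  [31,40): 9 bp
  [40,47): 7 bp
  [47,57): 10 bp
  [57,62): 5 bp
  [62,78): 16 bp
  [78,82): 4 bp
  [82,106): 24 bp
  [106,108): 2 bp
  [108,118): 10 bp
  [118,126): 8 bp
  [126,139): 13 bp
  [139,142): 3 bp
  [142,154): 12 bp
  [154,163): 9 bp
  [163,172): 9 bp
  [172,176): 4 bp
  [176,188): 12 bp

[2,3,4,4,5,7,8,9,9,9,10,10,12,12,13,14,16,17,24]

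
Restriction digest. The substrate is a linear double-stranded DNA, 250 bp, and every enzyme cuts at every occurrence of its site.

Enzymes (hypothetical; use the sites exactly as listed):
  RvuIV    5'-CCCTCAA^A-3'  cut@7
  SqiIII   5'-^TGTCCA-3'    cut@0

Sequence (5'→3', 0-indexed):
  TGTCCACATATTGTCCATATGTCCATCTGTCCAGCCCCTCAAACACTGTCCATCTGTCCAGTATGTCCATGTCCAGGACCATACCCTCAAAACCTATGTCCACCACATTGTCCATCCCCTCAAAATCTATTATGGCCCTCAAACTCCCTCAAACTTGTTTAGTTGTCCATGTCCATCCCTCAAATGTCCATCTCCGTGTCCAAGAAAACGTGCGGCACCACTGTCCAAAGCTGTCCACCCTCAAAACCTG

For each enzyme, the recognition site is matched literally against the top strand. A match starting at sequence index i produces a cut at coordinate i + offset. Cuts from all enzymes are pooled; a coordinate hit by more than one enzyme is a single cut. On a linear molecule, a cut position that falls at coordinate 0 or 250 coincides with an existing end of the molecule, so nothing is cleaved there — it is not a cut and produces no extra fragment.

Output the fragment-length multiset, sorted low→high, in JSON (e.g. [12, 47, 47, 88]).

Scan for sites:
  RvuIV (CCCTCAAA, off=7): starts [35, 83, 116, 135, 145, 176, 237] → cuts [42, 90, 123, 142, 152, 183, 244]
  SqiIII (TGTCCA, off=0): starts [0, 11, 19, 27, 46, 54, 63, 69, 96, 108, 163, 169, 184, 196, 221, 231] → cuts [11, 19, 27, 46, 54, 63, 69, 96, 108, 163, 169, 184, 196, 221, 231] (position 0 is a terminus of the linear molecule — no cut)

Pooled cuts: [11, 19, 27, 42, 46, 54, 63, 69, 90, 96, 108, 123, 142, 152, 163, 169, 183, 184, 196, 221, 231, 244]

Fragments:
  [0,11): 11 bp
  [11,19): 8 bp
  [19,27): 8 bp
  [27,42): 15 bp
  [42,46): 4 bp
  [46,54): 8 bp
  [54,63): 9 bp
  [63,69): 6 bp
  [69,90): 21 bp
  [90,96): 6 bp
  [96,108): 12 bp
  [108,123): 15 bp
  [123,142): 19 bp
  [142,152): 10 bp
  [152,163): 11 bp
  [163,169): 6 bp
  [169,183): 14 bp
  [183,184): 1 bp
  [184,196): 12 bp
  [196,221): 25 bp
  [221,231): 10 bp
  [231,244): 13 bp
  [244,250): 6 bp

[1,4,6,6,6,6,8,8,8,9,10,10,11,11,12,12,13,14,15,15,19,21,25]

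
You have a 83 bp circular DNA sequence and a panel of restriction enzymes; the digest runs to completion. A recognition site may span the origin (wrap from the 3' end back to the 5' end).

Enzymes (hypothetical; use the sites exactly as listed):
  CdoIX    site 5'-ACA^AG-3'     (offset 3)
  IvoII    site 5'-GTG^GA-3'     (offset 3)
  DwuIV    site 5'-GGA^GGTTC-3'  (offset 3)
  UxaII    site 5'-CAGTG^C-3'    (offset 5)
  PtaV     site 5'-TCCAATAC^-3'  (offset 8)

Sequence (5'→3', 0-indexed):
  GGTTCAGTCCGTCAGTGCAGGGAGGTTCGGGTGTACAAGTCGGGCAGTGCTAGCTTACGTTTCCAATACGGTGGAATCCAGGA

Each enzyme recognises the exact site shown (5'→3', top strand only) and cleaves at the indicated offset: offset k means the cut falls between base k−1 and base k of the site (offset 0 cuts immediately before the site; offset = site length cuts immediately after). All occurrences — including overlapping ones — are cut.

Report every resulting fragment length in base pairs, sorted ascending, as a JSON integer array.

Site scan:
  CdoIX ACAAG/3: at [34] ⇒ [37]
  IvoII GTGGA/3: at [70] ⇒ [73]
  DwuIV GGAGGTTC/3: at [20, 80] ⇒ [0, 23]
  UxaII CAGTGC/5: at [12, 44] ⇒ [17, 49]
  PtaV TCCAATAC/8: at [61] ⇒ [69]

Pooled cuts: [0, 17, 23, 37, 49, 69, 73]

Fragments:
  0→17: 17 bp
  17→23: 6 bp
  23→37: 14 bp
  37→49: 12 bp
  49→69: 20 bp
  69→73: 4 bp
  73→0 (wrap): 83-73+0 = 10 bp

[4,6,10,12,14,17,20]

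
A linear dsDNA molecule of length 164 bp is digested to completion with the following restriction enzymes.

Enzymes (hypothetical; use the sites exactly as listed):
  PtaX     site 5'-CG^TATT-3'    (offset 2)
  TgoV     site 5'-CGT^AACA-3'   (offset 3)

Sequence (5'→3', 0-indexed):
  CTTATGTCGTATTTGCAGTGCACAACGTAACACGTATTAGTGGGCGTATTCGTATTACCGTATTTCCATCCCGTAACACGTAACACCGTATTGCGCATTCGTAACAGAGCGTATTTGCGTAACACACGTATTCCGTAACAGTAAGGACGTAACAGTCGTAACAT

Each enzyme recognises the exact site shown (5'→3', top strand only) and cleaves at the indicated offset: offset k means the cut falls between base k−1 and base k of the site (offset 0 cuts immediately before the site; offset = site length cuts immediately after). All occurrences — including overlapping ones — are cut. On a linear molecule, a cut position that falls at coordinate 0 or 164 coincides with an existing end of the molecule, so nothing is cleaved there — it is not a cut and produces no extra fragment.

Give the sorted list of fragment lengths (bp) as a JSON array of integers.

Per-enzyme occurrences:
  PtaX (CGTATT, off=2): starts [7, 32, 44, 50, 58, 86, 109, 126] → cuts [9, 34, 46, 52, 60, 88, 111, 128]
  TgoV (CGTAACA, off=3): starts [25, 71, 78, 99, 117, 133, 147, 156] → cuts [28, 74, 81, 102, 120, 136, 150, 159]

All cut coordinates (distinct, sorted): [9, 28, 34, 46, 52, 60, 74, 81, 88, 102, 111, 120, 128, 136, 150, 159]

Fragments:
  [0,9): 9 bp
  [9,28): 19 bp
  [28,34): 6 bp
  [34,46): 12 bp
  [46,52): 6 bp
  [52,60): 8 bp
  [60,74): 14 bp
  [74,81): 7 bp
  [81,88): 7 bp
  [88,102): 14 bp
  [102,111): 9 bp
  [111,120): 9 bp
  [120,128): 8 bp
  [128,136): 8 bp
  [136,150): 14 bp
  [150,159): 9 bp
  [159,164): 5 bp

[5,6,6,7,7,8,8,8,9,9,9,9,12,14,14,14,19]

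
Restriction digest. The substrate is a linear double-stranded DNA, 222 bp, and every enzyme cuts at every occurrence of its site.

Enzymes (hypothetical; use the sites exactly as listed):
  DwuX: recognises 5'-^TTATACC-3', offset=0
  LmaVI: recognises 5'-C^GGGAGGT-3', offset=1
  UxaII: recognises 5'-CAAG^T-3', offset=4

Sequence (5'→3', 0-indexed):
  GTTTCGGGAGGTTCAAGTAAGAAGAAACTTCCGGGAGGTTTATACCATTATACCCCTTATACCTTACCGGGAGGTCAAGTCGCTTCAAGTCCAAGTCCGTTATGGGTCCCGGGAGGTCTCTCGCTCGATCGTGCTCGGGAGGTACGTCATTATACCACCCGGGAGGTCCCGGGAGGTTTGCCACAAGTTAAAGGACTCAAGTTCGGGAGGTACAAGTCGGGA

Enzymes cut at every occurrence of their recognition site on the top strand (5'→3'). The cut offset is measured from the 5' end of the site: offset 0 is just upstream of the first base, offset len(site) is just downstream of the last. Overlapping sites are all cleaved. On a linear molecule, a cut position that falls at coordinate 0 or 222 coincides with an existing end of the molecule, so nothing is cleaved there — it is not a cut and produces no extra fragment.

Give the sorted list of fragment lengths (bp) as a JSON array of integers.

[3,5,6,6,7,8,9,10,10,11,11,12,12,12,13,14,15,15,17,26]

Scan for sites:
  DwuX (TTATACC, off=0): starts [39, 47, 56, 149] → cuts [39, 47, 56, 149]
  LmaVI (CGGGAGGT, off=1): starts [4, 31, 67, 109, 135, 159, 169, 203] → cuts [5, 32, 68, 110, 136, 160, 170, 204]
  UxaII (CAAGT, off=4): starts [13, 75, 85, 91, 183, 197, 212] → cuts [17, 79, 89, 95, 187, 201, 216]

All cut coordinates (distinct, sorted): [5, 17, 32, 39, 47, 56, 68, 79, 89, 95, 110, 136, 149, 160, 170, 187, 201, 204, 216]

Fragment lengths:
  [0,5): 5 bp
  [5,17): 12 bp
  [17,32): 15 bp
  [32,39): 7 bp
  [39,47): 8 bp
  [47,56): 9 bp
  [56,68): 12 bp
  [68,79): 11 bp
  [79,89): 10 bp
  [89,95): 6 bp
  [95,110): 15 bp
  [110,136): 26 bp
  [136,149): 13 bp
  [149,160): 11 bp
  [160,170): 10 bp
  [170,187): 17 bp
  [187,201): 14 bp
  [201,204): 3 bp
  [204,216): 12 bp
  [216,222): 6 bp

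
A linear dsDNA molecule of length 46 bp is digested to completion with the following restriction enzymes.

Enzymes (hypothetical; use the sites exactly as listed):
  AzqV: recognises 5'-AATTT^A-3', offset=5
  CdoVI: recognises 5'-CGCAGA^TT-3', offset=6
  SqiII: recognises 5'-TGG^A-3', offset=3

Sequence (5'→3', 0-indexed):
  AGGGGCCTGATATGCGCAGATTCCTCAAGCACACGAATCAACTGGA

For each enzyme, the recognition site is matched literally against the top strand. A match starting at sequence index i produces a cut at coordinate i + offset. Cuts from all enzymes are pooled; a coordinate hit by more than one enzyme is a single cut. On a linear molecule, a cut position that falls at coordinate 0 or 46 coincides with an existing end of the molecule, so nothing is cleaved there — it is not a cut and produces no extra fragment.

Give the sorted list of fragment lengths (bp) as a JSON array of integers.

Site scan:
  AzqV (AATTTA, off=5): no sites
  CdoVI CGCAGATT/6: at [14] ⇒ [20]
  SqiII TGGA/3: at [42] ⇒ [45]

All cut coordinates (distinct, sorted): [20, 45]

Fragments:
  [0,20): 20 bp
  [20,45): 25 bp
  [45,46): 1 bp

[1,20,25]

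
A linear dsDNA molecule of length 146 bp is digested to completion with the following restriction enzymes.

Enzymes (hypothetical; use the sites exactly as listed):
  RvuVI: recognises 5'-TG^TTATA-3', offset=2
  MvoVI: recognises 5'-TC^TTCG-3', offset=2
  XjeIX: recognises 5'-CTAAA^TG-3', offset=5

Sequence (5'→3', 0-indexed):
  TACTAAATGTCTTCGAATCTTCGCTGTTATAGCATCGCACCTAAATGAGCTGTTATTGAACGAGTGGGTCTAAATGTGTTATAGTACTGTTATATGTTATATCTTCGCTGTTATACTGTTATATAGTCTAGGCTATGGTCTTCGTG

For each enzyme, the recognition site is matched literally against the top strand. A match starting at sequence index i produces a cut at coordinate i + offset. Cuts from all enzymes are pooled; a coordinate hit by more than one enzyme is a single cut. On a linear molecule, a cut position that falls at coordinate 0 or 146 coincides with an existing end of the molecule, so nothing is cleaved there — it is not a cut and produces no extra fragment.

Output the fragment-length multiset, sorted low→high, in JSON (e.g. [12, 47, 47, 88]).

Site scan:
  RvuVI TGTTATA/2: at [24, 76, 87, 94, 108, 116] ⇒ [26, 78, 89, 96, 110, 118]
  MvoVI TCTTCG/2: at [9, 17, 101, 138] ⇒ [11, 19, 103, 140]
  XjeIX CTAAATG/5: at [2, 40, 69] ⇒ [7, 45, 74]

All cut coordinates (distinct, sorted): [7, 11, 19, 26, 45, 74, 78, 89, 96, 103, 110, 118, 140]

Fragments:
  [0,7): 7 bp
  [7,11): 4 bp
  [11,19): 8 bp
  [19,26): 7 bp
  [26,45): 19 bp
  [45,74): 29 bp
  [74,78): 4 bp
  [78,89): 11 bp
  [89,96): 7 bp
  [96,103): 7 bp
  [103,110): 7 bp
  [110,118): 8 bp
  [118,140): 22 bp
  [140,146): 6 bp

[4,4,6,7,7,7,7,7,8,8,11,19,22,29]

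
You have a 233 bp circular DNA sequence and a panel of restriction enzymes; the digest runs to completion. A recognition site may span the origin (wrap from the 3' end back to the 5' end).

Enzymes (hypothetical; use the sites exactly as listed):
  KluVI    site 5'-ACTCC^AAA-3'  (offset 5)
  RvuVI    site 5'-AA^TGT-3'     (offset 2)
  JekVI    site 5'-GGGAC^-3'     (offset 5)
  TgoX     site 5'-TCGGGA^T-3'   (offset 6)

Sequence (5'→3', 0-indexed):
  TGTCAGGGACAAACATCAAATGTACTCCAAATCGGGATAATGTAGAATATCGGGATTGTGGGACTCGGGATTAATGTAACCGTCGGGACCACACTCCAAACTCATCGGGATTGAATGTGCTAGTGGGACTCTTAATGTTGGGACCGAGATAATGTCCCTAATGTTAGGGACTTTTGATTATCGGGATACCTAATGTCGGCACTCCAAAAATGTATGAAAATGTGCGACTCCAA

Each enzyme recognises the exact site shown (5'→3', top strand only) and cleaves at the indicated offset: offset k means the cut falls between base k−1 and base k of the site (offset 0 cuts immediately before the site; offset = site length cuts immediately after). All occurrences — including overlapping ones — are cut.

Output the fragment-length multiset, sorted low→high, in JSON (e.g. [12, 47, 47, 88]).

Scan for sites:
  KluVI (ACTCCAAA, off=5): starts [23, 92, 200] → cuts [28, 97, 205]
  RvuVI (AATGT, off=2): starts [18, 38, 72, 113, 133, 150, 159, 191, 208, 218, 231] → cuts [0, 20, 40, 74, 115, 135, 152, 161, 193, 210, 220]
  JekVI (GGGAC, off=5): starts [5, 59, 84, 124, 139, 166] → cuts [10, 64, 89, 129, 144, 171]
  TgoX (TCGGGAT, off=6): starts [31, 49, 64, 104, 180] → cuts [37, 55, 70, 110, 186]

All cut coordinates (distinct, sorted): [0, 10, 20, 28, 37, 40, 55, 64, 70, 74, 89, 97, 110, 115, 129, 135, 144, 152, 161, 171, 186, 193, 205, 210, 220]

Fragments:
  0→10: 10 bp
  10→20: 10 bp
  20→28: 8 bp
  28→37: 9 bp
  37→40: 3 bp
  40→55: 15 bp
  55→64: 9 bp
  64→70: 6 bp
  70→74: 4 bp
  74→89: 15 bp
  89→97: 8 bp
  97→110: 13 bp
  110→115: 5 bp
  115→129: 14 bp
  129→135: 6 bp
  135→144: 9 bp
  144→152: 8 bp
  152→161: 9 bp
  161→171: 10 bp
  171→186: 15 bp
  186→193: 7 bp
  193→205: 12 bp
  205→210: 5 bp
  210→220: 10 bp
  220→0 (wrap): 233-220+0 = 13 bp

[3,4,5,5,6,6,7,8,8,8,9,9,9,9,10,10,10,10,12,13,13,14,15,15,15]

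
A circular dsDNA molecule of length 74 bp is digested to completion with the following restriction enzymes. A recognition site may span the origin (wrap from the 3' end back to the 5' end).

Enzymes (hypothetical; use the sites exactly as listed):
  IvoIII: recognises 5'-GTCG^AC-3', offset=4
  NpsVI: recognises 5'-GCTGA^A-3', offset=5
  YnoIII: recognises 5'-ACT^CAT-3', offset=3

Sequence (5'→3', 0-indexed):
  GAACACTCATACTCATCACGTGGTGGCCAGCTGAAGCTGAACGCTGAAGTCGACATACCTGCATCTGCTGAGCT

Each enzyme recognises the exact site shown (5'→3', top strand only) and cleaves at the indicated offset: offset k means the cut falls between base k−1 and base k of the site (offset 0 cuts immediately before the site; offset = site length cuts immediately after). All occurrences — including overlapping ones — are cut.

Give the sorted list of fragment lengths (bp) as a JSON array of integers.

Scan for sites:
  IvoIII GTCGAC/4: at [48] ⇒ [52]
  NpsVI GCTGAA/5: at [29, 35, 42, 71] ⇒ [2, 34, 40, 47]
  YnoIII ACTCAT/3: at [4, 10] ⇒ [7, 13]

Pooled cuts: [2, 7, 13, 34, 40, 47, 52]

Fragments:
  2→7: 5 bp
  7→13: 6 bp
  13→34: 21 bp
  34→40: 6 bp
  40→47: 7 bp
  47→52: 5 bp
  52→2 (wrap): 74-52+2 = 24 bp

[5,5,6,6,7,21,24]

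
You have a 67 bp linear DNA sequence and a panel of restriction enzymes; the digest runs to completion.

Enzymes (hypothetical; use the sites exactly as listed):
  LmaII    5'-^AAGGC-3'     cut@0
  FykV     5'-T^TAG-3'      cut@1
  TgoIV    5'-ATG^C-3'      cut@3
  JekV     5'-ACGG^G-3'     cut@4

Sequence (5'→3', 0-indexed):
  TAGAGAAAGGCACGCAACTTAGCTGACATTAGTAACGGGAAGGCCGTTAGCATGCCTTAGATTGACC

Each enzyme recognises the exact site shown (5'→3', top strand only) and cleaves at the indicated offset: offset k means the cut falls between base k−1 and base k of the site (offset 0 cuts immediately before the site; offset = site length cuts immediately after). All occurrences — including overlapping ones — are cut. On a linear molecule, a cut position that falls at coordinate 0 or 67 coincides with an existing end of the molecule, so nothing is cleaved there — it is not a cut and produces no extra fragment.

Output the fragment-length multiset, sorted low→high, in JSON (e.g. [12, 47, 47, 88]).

[1,3,6,7,8,9,10,10,13]

Scan for sites:
  LmaII (AAGGC, off=0): starts [6, 39] → cuts [6, 39]
  FykV (TTAG, off=1): starts [18, 28, 46, 56] → cuts [19, 29, 47, 57]
  TgoIV (ATGC, off=3): starts [51] → cuts [54]
  JekV (ACGGG, off=4): starts [34] → cuts [38]

All cut coordinates (distinct, sorted): [6, 19, 29, 38, 39, 47, 54, 57]

Fragment lengths:
  [0,6): 6 bp
  [6,19): 13 bp
  [19,29): 10 bp
  [29,38): 9 bp
  [38,39): 1 bp
  [39,47): 8 bp
  [47,54): 7 bp
  [54,57): 3 bp
  [57,67): 10 bp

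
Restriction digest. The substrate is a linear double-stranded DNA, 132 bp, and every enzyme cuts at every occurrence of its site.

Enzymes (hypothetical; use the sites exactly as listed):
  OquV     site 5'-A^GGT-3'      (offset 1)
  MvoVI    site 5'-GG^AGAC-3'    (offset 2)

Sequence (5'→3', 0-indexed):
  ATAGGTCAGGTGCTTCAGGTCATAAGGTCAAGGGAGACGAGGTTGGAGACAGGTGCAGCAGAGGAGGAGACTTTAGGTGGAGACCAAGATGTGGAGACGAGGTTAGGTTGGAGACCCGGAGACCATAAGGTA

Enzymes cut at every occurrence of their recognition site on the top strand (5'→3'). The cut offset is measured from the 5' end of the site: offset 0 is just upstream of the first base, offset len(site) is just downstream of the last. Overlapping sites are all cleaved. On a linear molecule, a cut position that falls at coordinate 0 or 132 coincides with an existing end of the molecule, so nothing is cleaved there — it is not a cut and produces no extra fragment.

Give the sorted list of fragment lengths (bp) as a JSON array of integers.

[3,4,5,5,5,5,6,6,6,6,8,8,8,9,9,9,14,16]

Site scan:
  OquV AGGT/1: at [2, 7, 16, 24, 39, 50, 74, 99, 104, 127] ⇒ [3, 8, 17, 25, 40, 51, 75, 100, 105, 128]
  MvoVI GGAGAC/2: at [32, 44, 65, 78, 92, 109, 117] ⇒ [34, 46, 67, 80, 94, 111, 119]

Pooled cuts: [3, 8, 17, 25, 34, 40, 46, 51, 67, 75, 80, 94, 100, 105, 111, 119, 128]

Fragments:
  [0,3): 3 bp
  [3,8): 5 bp
  [8,17): 9 bp
  [17,25): 8 bp
  [25,34): 9 bp
  [34,40): 6 bp
  [40,46): 6 bp
  [46,51): 5 bp
  [51,67): 16 bp
  [67,75): 8 bp
  [75,80): 5 bp
  [80,94): 14 bp
  [94,100): 6 bp
  [100,105): 5 bp
  [105,111): 6 bp
  [111,119): 8 bp
  [119,128): 9 bp
  [128,132): 4 bp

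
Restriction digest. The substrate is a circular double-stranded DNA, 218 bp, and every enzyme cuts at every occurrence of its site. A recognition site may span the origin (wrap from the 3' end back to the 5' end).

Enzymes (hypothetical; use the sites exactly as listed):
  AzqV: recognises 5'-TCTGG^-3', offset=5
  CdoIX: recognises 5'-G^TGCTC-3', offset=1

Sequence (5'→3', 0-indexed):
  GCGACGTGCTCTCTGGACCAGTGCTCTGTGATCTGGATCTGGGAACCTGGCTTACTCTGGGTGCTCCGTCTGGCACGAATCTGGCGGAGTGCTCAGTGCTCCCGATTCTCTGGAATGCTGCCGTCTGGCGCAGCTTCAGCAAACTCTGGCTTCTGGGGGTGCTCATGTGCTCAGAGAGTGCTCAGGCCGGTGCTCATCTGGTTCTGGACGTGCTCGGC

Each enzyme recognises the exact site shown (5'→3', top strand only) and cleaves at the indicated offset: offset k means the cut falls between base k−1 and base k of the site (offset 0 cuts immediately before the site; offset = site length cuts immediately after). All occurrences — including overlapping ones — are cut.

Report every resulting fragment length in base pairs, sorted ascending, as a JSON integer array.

[1,3,3,5,5,6,6,7,7,8,10,11,11,11,12,12,14,15,15,17,18,21]

Site scan:
  AzqV TCTGG/5: at [11, 31, 37, 55, 68, 79, 108, 123, 144, 151, 196, 202] ⇒ [16, 36, 42, 60, 73, 84, 113, 128, 149, 156, 201, 207]
  CdoIX GTGCTC/1: at [5, 20, 60, 88, 95, 158, 166, 177, 189, 209] ⇒ [6, 21, 61, 89, 96, 159, 167, 178, 190, 210]

Pooled cuts: [6, 16, 21, 36, 42, 60, 61, 73, 84, 89, 96, 113, 128, 149, 156, 159, 167, 178, 190, 201, 207, 210]

Fragment lengths:
  6→16: 10 bp
  16→21: 5 bp
  21→36: 15 bp
  36→42: 6 bp
  42→60: 18 bp
  60→61: 1 bp
  61→73: 12 bp
  73→84: 11 bp
  84→89: 5 bp
  89→96: 7 bp
  96→113: 17 bp
  113→128: 15 bp
  128→149: 21 bp
  149→156: 7 bp
  156→159: 3 bp
  159→167: 8 bp
  167→178: 11 bp
  178→190: 12 bp
  190→201: 11 bp
  201→207: 6 bp
  207→210: 3 bp
  210→6 (wrap): 218-210+6 = 14 bp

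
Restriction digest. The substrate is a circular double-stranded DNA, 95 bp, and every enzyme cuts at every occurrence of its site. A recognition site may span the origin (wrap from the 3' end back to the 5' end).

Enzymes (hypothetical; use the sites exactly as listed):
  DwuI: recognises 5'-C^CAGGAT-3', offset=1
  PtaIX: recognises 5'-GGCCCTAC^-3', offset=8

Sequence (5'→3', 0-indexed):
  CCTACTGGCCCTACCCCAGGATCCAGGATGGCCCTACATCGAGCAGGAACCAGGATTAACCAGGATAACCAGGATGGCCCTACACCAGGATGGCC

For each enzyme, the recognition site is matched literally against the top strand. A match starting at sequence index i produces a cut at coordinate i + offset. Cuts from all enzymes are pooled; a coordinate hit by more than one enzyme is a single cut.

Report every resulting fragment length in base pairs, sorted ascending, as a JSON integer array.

[2,2,7,9,10,13,14,14,24]

Site scan:
  DwuI CCAGGAT/1: at [15, 22, 49, 59, 68, 84] ⇒ [16, 23, 50, 60, 69, 85]
  PtaIX GGCCCTAC/8: at [6, 29, 75] ⇒ [14, 37, 83]

All cut coordinates (distinct, sorted): [14, 16, 23, 37, 50, 60, 69, 83, 85]

Fragment lengths:
  14→16: 2 bp
  16→23: 7 bp
  23→37: 14 bp
  37→50: 13 bp
  50→60: 10 bp
  60→69: 9 bp
  69→83: 14 bp
  83→85: 2 bp
  85→14 (wrap): 95-85+14 = 24 bp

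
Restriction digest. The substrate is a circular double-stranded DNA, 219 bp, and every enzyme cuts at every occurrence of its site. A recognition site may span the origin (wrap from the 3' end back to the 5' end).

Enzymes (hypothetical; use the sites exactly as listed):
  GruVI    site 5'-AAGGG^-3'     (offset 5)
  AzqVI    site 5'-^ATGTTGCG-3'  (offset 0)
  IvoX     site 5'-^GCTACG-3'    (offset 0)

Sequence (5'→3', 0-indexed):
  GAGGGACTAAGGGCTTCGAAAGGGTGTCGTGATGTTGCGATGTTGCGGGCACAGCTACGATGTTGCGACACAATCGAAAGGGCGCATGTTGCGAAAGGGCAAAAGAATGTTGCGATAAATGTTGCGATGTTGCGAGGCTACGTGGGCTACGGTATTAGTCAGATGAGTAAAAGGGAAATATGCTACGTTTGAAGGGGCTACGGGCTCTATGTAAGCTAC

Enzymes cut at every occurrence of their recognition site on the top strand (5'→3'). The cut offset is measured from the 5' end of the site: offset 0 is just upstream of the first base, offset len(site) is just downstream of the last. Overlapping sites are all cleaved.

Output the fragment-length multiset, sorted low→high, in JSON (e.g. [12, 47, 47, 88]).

Per-enzyme occurrences:
  GruVI (AAGGG, off=5): starts [8, 19, 77, 94, 170, 191] → cuts [13, 24, 82, 99, 175, 196]
  AzqVI (ATGTTGCG, off=0): starts [31, 39, 59, 85, 106, 118, 126] → cuts [31, 39, 59, 85, 106, 118, 126]
  IvoX (GCTACG, off=0): starts [53, 136, 145, 181, 196, 214] → cuts [53, 136, 145, 181, 196, 214]

All cut coordinates (distinct, sorted): [13, 24, 31, 39, 53, 59, 82, 85, 99, 106, 118, 126, 136, 145, 175, 181, 196, 214]

Fragments:
  13→24: 11 bp
  24→31: 7 bp
  31→39: 8 bp
  39→53: 14 bp
  53→59: 6 bp
  59→82: 23 bp
  82→85: 3 bp
  85→99: 14 bp
  99→106: 7 bp
  106→118: 12 bp
  118→126: 8 bp
  126→136: 10 bp
  136→145: 9 bp
  145→175: 30 bp
  175→181: 6 bp
  181→196: 15 bp
  196→214: 18 bp
  214→13 (wrap): 219-214+13 = 18 bp

[3,6,6,7,7,8,8,9,10,11,12,14,14,15,18,18,23,30]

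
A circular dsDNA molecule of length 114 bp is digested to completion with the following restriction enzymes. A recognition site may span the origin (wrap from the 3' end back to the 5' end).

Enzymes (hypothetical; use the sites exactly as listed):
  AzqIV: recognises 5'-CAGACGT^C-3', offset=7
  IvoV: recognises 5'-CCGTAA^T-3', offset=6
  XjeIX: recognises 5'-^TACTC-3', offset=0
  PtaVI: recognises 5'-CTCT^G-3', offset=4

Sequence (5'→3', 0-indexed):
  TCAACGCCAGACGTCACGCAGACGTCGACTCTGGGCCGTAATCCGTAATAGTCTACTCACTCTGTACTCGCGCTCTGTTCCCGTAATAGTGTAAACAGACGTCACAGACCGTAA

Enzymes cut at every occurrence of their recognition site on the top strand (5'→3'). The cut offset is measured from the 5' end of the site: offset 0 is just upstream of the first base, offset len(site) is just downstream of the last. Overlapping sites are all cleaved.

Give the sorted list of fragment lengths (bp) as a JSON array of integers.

Site scan:
  AzqIV CAGACGTC/7: at [7, 18, 95] ⇒ [14, 25, 102]
  IvoV CCGTAAT/6: at [35, 42, 80, 108] ⇒ [0, 41, 48, 86]
  XjeIX TACTC/0: at [53, 64] ⇒ [53, 64]
  PtaVI CTCTG/4: at [28, 59, 72] ⇒ [32, 63, 76]

Pooled cuts: [0, 14, 25, 32, 41, 48, 53, 63, 64, 76, 86, 102]

Fragments:
  0→14: 14 bp
  14→25: 11 bp
  25→32: 7 bp
  32→41: 9 bp
  41→48: 7 bp
  48→53: 5 bp
  53→63: 10 bp
  63→64: 1 bp
  64→76: 12 bp
  76→86: 10 bp
  86→102: 16 bp
  102→0 (wrap): 114-102+0 = 12 bp

[1,5,7,7,9,10,10,11,12,12,14,16]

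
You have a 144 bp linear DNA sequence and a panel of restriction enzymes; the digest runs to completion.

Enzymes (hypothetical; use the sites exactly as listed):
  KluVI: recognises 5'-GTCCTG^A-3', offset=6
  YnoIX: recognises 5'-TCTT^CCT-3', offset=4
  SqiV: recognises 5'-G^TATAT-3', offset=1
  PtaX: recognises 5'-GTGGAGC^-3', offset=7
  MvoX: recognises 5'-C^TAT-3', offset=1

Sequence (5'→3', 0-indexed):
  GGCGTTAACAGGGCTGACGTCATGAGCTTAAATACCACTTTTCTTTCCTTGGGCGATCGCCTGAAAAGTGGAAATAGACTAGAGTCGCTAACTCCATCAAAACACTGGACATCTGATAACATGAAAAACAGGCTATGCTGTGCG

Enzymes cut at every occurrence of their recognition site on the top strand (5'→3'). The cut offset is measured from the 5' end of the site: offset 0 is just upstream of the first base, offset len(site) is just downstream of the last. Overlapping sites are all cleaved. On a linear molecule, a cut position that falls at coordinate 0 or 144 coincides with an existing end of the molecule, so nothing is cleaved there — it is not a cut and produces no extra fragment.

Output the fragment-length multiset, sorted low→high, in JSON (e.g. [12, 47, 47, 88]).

Site scan:
  KluVI (GTCCTGA, off=6): no sites
  YnoIX (TCTTCCT, off=4): no sites
  SqiV (GTATAT, off=1): no sites
  PtaX (GTGGAGC, off=7): no sites
  MvoX (CTAT, off=1): starts [132] → cuts [133]

All cut coordinates (distinct, sorted): [133]

Fragment lengths:
  [0,133): 133 bp
  [133,144): 11 bp

[11,133]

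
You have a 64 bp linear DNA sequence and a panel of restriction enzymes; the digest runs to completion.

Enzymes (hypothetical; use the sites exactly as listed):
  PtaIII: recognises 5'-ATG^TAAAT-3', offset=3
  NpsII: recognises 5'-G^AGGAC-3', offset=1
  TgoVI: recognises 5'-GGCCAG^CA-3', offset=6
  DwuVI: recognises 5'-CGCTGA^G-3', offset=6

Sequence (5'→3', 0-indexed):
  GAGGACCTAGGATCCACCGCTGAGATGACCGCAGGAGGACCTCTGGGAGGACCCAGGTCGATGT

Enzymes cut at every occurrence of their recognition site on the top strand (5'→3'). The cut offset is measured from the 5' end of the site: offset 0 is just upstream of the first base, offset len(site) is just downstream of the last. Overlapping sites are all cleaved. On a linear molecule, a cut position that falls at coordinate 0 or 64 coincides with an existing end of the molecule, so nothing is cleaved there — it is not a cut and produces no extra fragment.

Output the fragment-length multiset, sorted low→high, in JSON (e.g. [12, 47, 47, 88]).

[1,12,12,17,22]

Site scan:
  PtaIII (ATGTAAAT, off=3): no sites
  NpsII GAGGAC/1: at [0, 34, 46] ⇒ [1, 35, 47]
  TgoVI (GGCCAGCA, off=6): no sites
  DwuVI CGCTGAG/6: at [17] ⇒ [23]

Pooled cuts: [1, 23, 35, 47]

Fragment lengths:
  [0,1): 1 bp
  [1,23): 22 bp
  [23,35): 12 bp
  [35,47): 12 bp
  [47,64): 17 bp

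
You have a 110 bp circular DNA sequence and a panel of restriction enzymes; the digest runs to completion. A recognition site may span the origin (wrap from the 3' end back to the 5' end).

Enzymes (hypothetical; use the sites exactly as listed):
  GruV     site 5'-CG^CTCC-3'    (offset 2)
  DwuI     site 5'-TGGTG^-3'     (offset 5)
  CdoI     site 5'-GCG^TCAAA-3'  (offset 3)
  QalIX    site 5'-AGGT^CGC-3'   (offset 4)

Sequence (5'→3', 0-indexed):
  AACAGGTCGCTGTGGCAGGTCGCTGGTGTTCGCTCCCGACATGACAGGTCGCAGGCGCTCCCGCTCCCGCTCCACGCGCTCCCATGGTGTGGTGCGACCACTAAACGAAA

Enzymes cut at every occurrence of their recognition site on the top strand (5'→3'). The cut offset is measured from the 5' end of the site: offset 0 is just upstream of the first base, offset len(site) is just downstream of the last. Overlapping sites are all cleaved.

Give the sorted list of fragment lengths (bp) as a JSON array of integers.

Scan for sites:
  GruV (CGCTCC, off=2): starts [30, 55, 61, 67, 76] → cuts [32, 57, 63, 69, 78]
  DwuI (TGGTG, off=5): starts [23, 84, 89] → cuts [28, 89, 94]
  CdoI (GCGTCAAA, off=3): no sites
  QalIX (AGGTCGC, off=4): starts [3, 16, 45] → cuts [7, 20, 49]

All cut coordinates (distinct, sorted): [7, 20, 28, 32, 49, 57, 63, 69, 78, 89, 94]

Fragment lengths:
  7→20: 13 bp
  20→28: 8 bp
  28→32: 4 bp
  32→49: 17 bp
  49→57: 8 bp
  57→63: 6 bp
  63→69: 6 bp
  69→78: 9 bp
  78→89: 11 bp
  89→94: 5 bp
  94→7 (wrap): 110-94+7 = 23 bp

[4,5,6,6,8,8,9,11,13,17,23]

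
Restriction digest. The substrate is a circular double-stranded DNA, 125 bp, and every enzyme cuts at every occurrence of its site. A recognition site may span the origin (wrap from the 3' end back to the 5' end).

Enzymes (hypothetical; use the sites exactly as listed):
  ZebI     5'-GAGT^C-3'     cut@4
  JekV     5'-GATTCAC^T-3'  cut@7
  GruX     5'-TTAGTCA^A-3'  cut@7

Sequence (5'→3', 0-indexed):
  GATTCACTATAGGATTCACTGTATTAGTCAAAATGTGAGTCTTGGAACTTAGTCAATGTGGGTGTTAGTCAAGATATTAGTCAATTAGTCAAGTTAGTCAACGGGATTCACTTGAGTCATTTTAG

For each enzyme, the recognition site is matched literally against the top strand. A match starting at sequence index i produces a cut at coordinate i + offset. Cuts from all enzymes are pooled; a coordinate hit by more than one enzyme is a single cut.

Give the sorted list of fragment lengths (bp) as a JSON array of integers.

[6,8,9,10,11,11,12,12,15,15,16]

Per-enzyme occurrences:
  ZebI GAGTC/4: at [36, 113] ⇒ [40, 117]
  JekV GATTCACT/7: at [0, 12, 104] ⇒ [7, 19, 111]
  GruX TTAGTCAA/7: at [23, 48, 64, 76, 84, 93] ⇒ [30, 55, 71, 83, 91, 100]

All cut coordinates (distinct, sorted): [7, 19, 30, 40, 55, 71, 83, 91, 100, 111, 117]

Fragment lengths:
  7→19: 12 bp
  19→30: 11 bp
  30→40: 10 bp
  40→55: 15 bp
  55→71: 16 bp
  71→83: 12 bp
  83→91: 8 bp
  91→100: 9 bp
  100→111: 11 bp
  111→117: 6 bp
  117→7 (wrap): 125-117+7 = 15 bp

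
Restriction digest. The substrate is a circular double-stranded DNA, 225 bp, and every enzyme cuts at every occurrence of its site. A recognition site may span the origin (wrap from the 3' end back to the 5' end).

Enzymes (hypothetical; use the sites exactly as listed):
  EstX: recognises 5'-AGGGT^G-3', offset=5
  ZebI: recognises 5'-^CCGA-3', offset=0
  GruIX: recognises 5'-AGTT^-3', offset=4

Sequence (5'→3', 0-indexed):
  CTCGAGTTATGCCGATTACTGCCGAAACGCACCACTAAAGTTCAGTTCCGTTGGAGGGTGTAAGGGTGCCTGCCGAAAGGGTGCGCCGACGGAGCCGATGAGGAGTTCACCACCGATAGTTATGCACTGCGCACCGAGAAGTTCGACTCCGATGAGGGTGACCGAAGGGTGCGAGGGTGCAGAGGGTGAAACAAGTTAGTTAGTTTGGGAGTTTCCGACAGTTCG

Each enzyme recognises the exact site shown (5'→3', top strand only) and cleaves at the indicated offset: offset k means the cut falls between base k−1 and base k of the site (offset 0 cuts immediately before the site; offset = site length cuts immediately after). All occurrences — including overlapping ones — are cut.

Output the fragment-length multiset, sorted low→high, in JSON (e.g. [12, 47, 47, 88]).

[1,2,3,3,4,4,5,5,5,5,8,8,8,9,9,9,9,9,10,10,10,10,10,11,12,12,13,21]

Site scan:
  EstX AGGGTG/5: at [54, 62, 77, 154, 165, 173, 182] ⇒ [59, 67, 82, 159, 170, 178, 187]
  ZebI CCGA/0: at [11, 21, 72, 85, 94, 112, 133, 148, 161, 214] ⇒ [11, 21, 72, 85, 94, 112, 133, 148, 161, 214]
  GruIX AGTT/4: at [4, 38, 43, 103, 117, 139, 193, 197, 201, 209, 219] ⇒ [8, 42, 47, 107, 121, 143, 197, 201, 205, 213, 223]

All cut coordinates (distinct, sorted): [8, 11, 21, 42, 47, 59, 67, 72, 82, 85, 94, 107, 112, 121, 133, 143, 148, 159, 161, 170, 178, 187, 197, 201, 205, 213, 214, 223]

Fragments:
  8→11: 3 bp
  11→21: 10 bp
  21→42: 21 bp
  42→47: 5 bp
  47→59: 12 bp
  59→67: 8 bp
  67→72: 5 bp
  72→82: 10 bp
  82→85: 3 bp
  85→94: 9 bp
  94→107: 13 bp
  107→112: 5 bp
  112→121: 9 bp
  121→133: 12 bp
  133→143: 10 bp
  143→148: 5 bp
  148→159: 11 bp
  159→161: 2 bp
  161→170: 9 bp
  170→178: 8 bp
  178→187: 9 bp
  187→197: 10 bp
  197→201: 4 bp
  201→205: 4 bp
  205→213: 8 bp
  213→214: 1 bp
  214→223: 9 bp
  223→8 (wrap): 225-223+8 = 10 bp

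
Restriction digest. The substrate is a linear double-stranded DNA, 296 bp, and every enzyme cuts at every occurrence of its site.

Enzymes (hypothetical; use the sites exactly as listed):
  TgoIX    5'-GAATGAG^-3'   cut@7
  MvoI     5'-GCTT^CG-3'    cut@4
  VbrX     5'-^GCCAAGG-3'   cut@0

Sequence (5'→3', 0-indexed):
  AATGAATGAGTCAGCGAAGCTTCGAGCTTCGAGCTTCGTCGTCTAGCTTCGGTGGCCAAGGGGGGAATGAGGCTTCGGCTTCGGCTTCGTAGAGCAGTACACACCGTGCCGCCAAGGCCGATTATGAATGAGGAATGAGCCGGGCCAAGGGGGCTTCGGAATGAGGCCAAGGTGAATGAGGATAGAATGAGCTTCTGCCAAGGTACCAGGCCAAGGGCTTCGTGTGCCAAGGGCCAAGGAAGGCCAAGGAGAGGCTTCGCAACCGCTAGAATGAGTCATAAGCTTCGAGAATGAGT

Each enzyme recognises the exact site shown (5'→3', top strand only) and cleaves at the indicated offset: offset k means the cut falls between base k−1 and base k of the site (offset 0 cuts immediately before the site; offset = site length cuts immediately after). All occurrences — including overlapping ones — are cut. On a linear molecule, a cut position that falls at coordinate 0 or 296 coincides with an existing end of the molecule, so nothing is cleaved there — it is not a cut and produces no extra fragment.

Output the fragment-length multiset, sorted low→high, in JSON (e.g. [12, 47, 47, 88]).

Scan for sites:
  TgoIX GAATGAG/7: at [3, 64, 125, 132, 158, 173, 184, 268, 288] ⇒ [10, 71, 132, 139, 165, 180, 191, 275, 295]
  MvoI GCTTCG/4: at [18, 25, 32, 45, 71, 77, 83, 152, 216, 253, 281] ⇒ [22, 29, 36, 49, 75, 81, 87, 156, 220, 257, 285]
  VbrX GCCAAGG/0: at [54, 110, 143, 165, 196, 209, 225, 232, 242] ⇒ [54, 110, 143, 165, 196, 209, 225, 232, 242]

All cut coordinates (distinct, sorted): [10, 22, 29, 36, 49, 54, 71, 75, 81, 87, 110, 132, 139, 143, 156, 165, 180, 191, 196, 209, 220, 225, 232, 242, 257, 275, 285, 295]

Fragments:
  [0,10): 10 bp
  [10,22): 12 bp
  [22,29): 7 bp
  [29,36): 7 bp
  [36,49): 13 bp
  [49,54): 5 bp
  [54,71): 17 bp
  [71,75): 4 bp
  [75,81): 6 bp
  [81,87): 6 bp
  [87,110): 23 bp
  [110,132): 22 bp
  [132,139): 7 bp
  [139,143): 4 bp
  [143,156): 13 bp
  [156,165): 9 bp
  [165,180): 15 bp
  [180,191): 11 bp
  [191,196): 5 bp
  [196,209): 13 bp
  [209,220): 11 bp
  [220,225): 5 bp
  [225,232): 7 bp
  [232,242): 10 bp
  [242,257): 15 bp
  [257,275): 18 bp
  [275,285): 10 bp
  [285,295): 10 bp
  [295,296): 1 bp

[1,4,4,5,5,5,6,6,7,7,7,7,9,10,10,10,10,11,11,12,13,13,13,15,15,17,18,22,23]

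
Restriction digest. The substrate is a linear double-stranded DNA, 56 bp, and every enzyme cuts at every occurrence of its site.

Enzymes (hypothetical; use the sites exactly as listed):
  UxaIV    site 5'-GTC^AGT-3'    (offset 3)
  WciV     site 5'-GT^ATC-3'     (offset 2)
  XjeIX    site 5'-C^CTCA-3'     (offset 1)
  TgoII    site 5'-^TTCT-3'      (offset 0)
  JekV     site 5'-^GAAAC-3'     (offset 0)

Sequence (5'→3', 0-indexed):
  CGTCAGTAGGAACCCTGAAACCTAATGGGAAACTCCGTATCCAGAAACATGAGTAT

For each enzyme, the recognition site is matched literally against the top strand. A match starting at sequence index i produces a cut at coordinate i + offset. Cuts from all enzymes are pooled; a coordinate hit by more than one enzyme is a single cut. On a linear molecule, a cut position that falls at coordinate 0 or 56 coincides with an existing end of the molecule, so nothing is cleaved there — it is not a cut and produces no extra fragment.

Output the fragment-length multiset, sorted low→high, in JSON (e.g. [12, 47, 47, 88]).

Site scan:
  UxaIV (GTCAGT, off=3): starts [1] → cuts [4]
  WciV (GTATC, off=2): starts [36] → cuts [38]
  XjeIX (CCTCA, off=1): no sites
  TgoII (TTCT, off=0): no sites
  JekV (GAAAC, off=0): starts [16, 28, 43] → cuts [16, 28, 43]

Pooled cuts: [4, 16, 28, 38, 43]

Fragments:
  [0,4): 4 bp
  [4,16): 12 bp
  [16,28): 12 bp
  [28,38): 10 bp
  [38,43): 5 bp
  [43,56): 13 bp

[4,5,10,12,12,13]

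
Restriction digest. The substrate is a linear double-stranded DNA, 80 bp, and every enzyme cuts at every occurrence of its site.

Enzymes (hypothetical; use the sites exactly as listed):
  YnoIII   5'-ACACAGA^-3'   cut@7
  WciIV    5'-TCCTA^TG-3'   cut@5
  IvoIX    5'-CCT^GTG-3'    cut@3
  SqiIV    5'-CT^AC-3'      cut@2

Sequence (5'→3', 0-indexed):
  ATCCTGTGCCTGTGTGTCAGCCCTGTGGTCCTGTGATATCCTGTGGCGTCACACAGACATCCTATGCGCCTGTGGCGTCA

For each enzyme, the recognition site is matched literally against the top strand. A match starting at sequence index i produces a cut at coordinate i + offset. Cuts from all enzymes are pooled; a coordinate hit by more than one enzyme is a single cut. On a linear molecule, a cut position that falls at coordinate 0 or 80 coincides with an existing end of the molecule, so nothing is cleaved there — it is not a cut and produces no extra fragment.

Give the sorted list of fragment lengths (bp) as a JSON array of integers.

[5,6,7,7,8,9,10,13,15]

Site scan:
  YnoIII ACACAGA/7: at [50] ⇒ [57]
  WciIV TCCTATG/5: at [59] ⇒ [64]
  IvoIX CCTGTG/3: at [2, 8, 21, 29, 39, 68] ⇒ [5, 11, 24, 32, 42, 71]
  SqiIV (CTAC, off=2): no sites

Pooled cuts: [5, 11, 24, 32, 42, 57, 64, 71]

Fragment lengths:
  [0,5): 5 bp
  [5,11): 6 bp
  [11,24): 13 bp
  [24,32): 8 bp
  [32,42): 10 bp
  [42,57): 15 bp
  [57,64): 7 bp
  [64,71): 7 bp
  [71,80): 9 bp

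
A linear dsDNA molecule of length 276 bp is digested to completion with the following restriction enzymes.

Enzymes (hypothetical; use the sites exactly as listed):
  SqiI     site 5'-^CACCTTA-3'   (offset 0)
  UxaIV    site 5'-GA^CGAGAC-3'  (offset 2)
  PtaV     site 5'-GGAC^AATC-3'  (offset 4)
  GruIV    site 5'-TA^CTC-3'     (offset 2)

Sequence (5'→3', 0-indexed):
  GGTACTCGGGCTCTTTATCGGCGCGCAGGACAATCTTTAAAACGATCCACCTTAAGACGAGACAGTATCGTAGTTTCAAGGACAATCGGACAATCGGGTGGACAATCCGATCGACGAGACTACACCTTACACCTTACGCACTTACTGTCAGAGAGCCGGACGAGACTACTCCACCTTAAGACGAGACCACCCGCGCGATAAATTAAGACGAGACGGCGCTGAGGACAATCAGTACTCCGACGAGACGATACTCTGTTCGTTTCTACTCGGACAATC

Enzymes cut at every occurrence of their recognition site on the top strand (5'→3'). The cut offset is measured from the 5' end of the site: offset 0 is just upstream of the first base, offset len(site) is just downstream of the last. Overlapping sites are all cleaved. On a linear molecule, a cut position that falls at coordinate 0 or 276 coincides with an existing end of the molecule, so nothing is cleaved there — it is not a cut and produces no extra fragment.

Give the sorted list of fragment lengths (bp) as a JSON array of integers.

Site scan:
  SqiI (CACCTTA, off=0): starts [47, 122, 129, 171] → cuts [47, 122, 129, 171]
  UxaIV (GACGAGAC, off=2): starts [55, 112, 158, 179, 206, 238] → cuts [57, 114, 160, 181, 208, 240]
  PtaV (GGACAATC, off=4): starts [27, 79, 87, 99, 222, 268] → cuts [31, 83, 91, 103, 226, 272]
  GruIV (TACTC, off=2): starts [2, 166, 232, 248, 263] → cuts [4, 168, 234, 250, 265]

All cut coordinates (distinct, sorted): [4, 31, 47, 57, 83, 91, 103, 114, 122, 129, 160, 168, 171, 181, 208, 226, 234, 240, 250, 265, 272]

Fragments:
  [0,4): 4 bp
  [4,31): 27 bp
  [31,47): 16 bp
  [47,57): 10 bp
  [57,83): 26 bp
  [83,91): 8 bp
  [91,103): 12 bp
  [103,114): 11 bp
  [114,122): 8 bp
  [122,129): 7 bp
  [129,160): 31 bp
  [160,168): 8 bp
  [168,171): 3 bp
  [171,181): 10 bp
  [181,208): 27 bp
  [208,226): 18 bp
  [226,234): 8 bp
  [234,240): 6 bp
  [240,250): 10 bp
  [250,265): 15 bp
  [265,272): 7 bp
  [272,276): 4 bp

[3,4,4,6,7,7,8,8,8,8,10,10,10,11,12,15,16,18,26,27,27,31]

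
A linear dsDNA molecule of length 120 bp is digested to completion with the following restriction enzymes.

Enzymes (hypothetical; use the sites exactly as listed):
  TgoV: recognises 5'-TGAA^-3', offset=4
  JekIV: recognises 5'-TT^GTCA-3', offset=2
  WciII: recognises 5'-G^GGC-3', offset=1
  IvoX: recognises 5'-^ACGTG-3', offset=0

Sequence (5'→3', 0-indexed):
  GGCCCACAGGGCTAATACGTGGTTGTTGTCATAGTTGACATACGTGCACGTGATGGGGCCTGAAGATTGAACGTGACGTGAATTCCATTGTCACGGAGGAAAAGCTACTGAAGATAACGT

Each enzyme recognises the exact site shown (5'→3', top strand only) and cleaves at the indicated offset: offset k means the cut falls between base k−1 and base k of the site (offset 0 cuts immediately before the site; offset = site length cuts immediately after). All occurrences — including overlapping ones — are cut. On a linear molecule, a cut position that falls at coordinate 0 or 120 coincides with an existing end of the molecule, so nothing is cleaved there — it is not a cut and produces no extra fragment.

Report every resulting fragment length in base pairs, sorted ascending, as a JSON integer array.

[1,4,6,6,7,7,7,8,8,9,9,11,14,23]

Site scan:
  TgoV TGAA/4: at [60, 67, 78, 108] ⇒ [64, 71, 82, 112]
  JekIV TTGTCA/2: at [25, 87] ⇒ [27, 89]
  WciII GGGC/1: at [8, 55] ⇒ [9, 56]
  IvoX ACGTG/0: at [16, 41, 47, 70, 75] ⇒ [16, 41, 47, 70, 75]

Pooled cuts: [9, 16, 27, 41, 47, 56, 64, 70, 71, 75, 82, 89, 112]

Fragments:
  [0,9): 9 bp
  [9,16): 7 bp
  [16,27): 11 bp
  [27,41): 14 bp
  [41,47): 6 bp
  [47,56): 9 bp
  [56,64): 8 bp
  [64,70): 6 bp
  [70,71): 1 bp
  [71,75): 4 bp
  [75,82): 7 bp
  [82,89): 7 bp
  [89,112): 23 bp
  [112,120): 8 bp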